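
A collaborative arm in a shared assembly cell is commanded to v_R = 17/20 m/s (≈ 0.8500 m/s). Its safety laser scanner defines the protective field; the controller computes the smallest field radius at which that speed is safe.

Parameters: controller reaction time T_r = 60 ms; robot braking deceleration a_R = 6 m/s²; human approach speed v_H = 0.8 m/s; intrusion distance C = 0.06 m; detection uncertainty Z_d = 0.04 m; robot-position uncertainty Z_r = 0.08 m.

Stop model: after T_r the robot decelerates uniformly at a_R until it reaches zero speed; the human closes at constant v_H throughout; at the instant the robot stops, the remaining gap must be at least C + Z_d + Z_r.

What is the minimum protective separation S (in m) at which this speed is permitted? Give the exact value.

T_s = v_R/a_R = (17/20)/6 = 0.1417 s
robot covers v_R·T_r = 0.8500·0.0600 = 0.0510 m before braking
robot covers 0.8500·0.1417 − ½·6.0000·0.1417² = 0.0602 m while stopping
person approaches 0.8000·(0.0600+0.1417) = 0.1613 m
margins: 0.0600+0.0400+0.0800 = 0.1800 m
S_min ≈ 0.0510+0.0602+0.1613+0.1800  ⇒  S_min = 10861/24000 m

S_min = 10861/24000 m = 0.4525 m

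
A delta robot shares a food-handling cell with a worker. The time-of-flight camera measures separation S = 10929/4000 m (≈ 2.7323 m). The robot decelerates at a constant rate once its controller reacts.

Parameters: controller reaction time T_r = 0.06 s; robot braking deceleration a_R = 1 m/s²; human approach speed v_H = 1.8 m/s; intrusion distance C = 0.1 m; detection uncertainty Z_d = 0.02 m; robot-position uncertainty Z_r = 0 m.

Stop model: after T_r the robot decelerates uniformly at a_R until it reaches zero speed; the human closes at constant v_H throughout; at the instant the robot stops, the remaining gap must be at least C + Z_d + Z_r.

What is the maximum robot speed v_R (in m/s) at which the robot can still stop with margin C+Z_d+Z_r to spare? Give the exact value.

v_R_max = 21/20 m/s = 1.0500 m/s

quadratic (1/2)·v² + (93/50)·v + (-10017/4000) = 0
  disc = (93/50)² − 4·(1/2)·(-10017/4000) = 84681/10000 ; √disc = 291/100
  v_R = (−(93/50) + 291/100) / (2·(1/2)) = 21/20 m/s
check:
braking lasts T_s = (21/20)/1 = 1.0500 s
reaction-phase robot travel = 1.0500·0.0600 = 0.0630 m
braking distance = 1.0500²/(2·1.0000) = 0.5513 m
human closes 1.8000·1.1100 = 1.9980 m
residual clearance needed = 0.1000+0.0200+0.0000 = 0.1200 m
sum ≈ 0.0630+0.5513+1.9980+0.1200 ≈ 2.7323 m = S ✓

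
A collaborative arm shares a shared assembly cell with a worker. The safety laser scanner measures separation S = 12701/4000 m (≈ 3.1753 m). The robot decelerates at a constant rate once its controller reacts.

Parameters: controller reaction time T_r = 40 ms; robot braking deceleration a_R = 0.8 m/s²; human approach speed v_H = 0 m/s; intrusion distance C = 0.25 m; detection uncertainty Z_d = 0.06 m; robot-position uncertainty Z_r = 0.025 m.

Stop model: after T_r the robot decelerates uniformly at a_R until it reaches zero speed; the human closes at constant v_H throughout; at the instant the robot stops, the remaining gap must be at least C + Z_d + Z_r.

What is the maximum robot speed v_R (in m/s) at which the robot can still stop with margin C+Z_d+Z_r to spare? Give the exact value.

v_R_max = 21/10 m/s = 2.1000 m/s

collect terms ⇒ (5/8)·v_R² + (1/25)·v_R + (-11361/4000) = 0
  disc = (1/25)² − 4·(5/8)·(-11361/4000) = 284089/40000 ; √disc = 533/200
  v_R = (−(1/25) + 533/200) / (2·(5/8)) = 21/10 m/s
check:
T_s = v_R/a_R = (21/10)/(4/5) = 2.6250 s
robot in T_r: 2.1000·0.0400 = 0.0840 m
braking distance = 2.1000²/(2·0.8000) = 2.7563 m
human closes 0.0000·2.6650 = 0.0000 m
margins: 0.2500+0.0600+0.0250 = 0.3350 m
sum ≈ 0.0840+2.7563+0.0000+0.3350 ≈ 3.1753 m = S ✓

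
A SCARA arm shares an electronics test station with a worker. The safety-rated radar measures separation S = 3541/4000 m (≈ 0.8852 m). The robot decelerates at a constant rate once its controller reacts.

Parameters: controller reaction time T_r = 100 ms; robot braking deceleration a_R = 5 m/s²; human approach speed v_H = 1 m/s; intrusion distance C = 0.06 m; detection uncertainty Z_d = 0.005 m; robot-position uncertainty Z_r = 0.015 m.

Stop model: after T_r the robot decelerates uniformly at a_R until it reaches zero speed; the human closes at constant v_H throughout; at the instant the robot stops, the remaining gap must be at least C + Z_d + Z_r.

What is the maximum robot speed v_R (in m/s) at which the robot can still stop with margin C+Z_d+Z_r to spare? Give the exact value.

v_R_max = 31/20 m/s = 1.5500 m/s

quadratic (1/10)·v² + (3/10)·v + (-2821/4000) = 0
  disc = (3/10)² − 4·(1/10)·(-2821/4000) = 3721/10000 ; √disc = 61/100
  v_R = (−(3/10) + 61/100) / (2·(1/10)) = 31/20 m/s
check:
stop time T_s = (31/20)/5 = 0.3100 s
reaction-phase robot travel = 1.5500·0.1000 = 0.1550 m
robot under decel: 1.5500²/(2·5.0000) = 0.2402 m
human closes 1.0000·0.4100 = 0.4100 m
residual clearance needed = 0.0600+0.0050+0.0150 = 0.0800 m
sum ≈ 0.1550+0.2402+0.4100+0.0800 ≈ 0.8852 m = S ✓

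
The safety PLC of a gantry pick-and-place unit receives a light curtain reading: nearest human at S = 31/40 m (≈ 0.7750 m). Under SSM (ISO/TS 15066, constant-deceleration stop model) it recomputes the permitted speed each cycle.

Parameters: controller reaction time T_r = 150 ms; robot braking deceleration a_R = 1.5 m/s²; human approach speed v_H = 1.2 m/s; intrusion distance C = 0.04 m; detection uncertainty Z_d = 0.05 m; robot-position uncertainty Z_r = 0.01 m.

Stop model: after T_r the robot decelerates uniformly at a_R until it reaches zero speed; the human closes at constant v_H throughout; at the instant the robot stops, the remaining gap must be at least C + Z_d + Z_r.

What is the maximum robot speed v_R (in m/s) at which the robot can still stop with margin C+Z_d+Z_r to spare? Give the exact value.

v_R_max = 9/20 m/s = 0.4500 m/s

at the boundary: (1/3)·v² + (19/20)·v + (-99/200) = 0
  disc = (19/20)² − 4·(1/3)·(-99/200) = 25/16 ; √disc = 5/4
  v_R = (−(19/20) + 5/4) / (2·(1/3)) = 9/20 m/s
check:
braking lasts T_s = (9/20)/(3/2) = 0.3000 s
robot covers v_R·T_r = 0.4500·0.1500 = 0.0675 m before braking
robot under decel: 0.4500²/(2·1.5000) = 0.0675 m
human over T_r+T_s: 1.2000·(0.1500+0.3000) = 0.5400 m
residual clearance needed = 0.0400+0.0500+0.0100 = 0.1000 m
sum ≈ 0.0675+0.0675+0.5400+0.1000 ≈ 0.7750 m = S ✓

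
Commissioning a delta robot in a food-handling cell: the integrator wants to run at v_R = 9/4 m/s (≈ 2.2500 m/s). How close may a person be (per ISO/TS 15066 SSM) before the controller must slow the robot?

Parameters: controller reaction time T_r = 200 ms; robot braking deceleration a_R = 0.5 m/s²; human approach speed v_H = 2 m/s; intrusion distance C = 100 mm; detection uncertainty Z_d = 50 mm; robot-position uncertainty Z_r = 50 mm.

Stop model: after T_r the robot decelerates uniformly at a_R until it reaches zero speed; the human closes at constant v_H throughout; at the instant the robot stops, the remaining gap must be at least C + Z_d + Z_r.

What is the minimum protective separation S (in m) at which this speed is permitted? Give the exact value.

braking lasts T_s = (9/4)/(1/2) = 4.5000 s
reaction-phase robot travel = 2.2500·0.2000 = 0.4500 m
robot under decel: 2.2500²/(2·0.5000) = 5.0625 m
person approaches 2.0000·(0.2000+4.5000) = 9.4000 m
C+Z_d+Z_r = 0.1000+0.0500+0.0500 = 0.2000 m
S_min ≈ 0.4500+5.0625+9.4000+0.2000  ⇒  S_min = 1209/80 m

S_min = 1209/80 m = 15.1125 m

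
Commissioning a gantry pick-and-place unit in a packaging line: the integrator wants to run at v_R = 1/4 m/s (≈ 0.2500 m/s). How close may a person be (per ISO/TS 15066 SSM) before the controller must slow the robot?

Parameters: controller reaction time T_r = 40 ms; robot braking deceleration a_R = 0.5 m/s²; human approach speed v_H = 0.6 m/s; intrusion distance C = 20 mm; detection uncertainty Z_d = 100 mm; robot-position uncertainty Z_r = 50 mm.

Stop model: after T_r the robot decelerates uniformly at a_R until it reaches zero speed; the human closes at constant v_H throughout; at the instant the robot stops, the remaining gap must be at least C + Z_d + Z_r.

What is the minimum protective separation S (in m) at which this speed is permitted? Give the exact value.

braking lasts T_s = (1/4)/(1/2) = 0.5000 s
reaction-phase robot travel = 0.2500·0.0400 = 0.0100 m
robot under decel: 0.2500²/(2·0.5000) = 0.0625 m
human over T_r+T_s: 0.6000·(0.0400+0.5000) = 0.3240 m
C+Z_d+Z_r = 0.0200+0.1000+0.0500 = 0.1700 m
S_min ≈ 0.0100+0.0625+0.3240+0.1700  ⇒  S_min = 1133/2000 m

S_min = 1133/2000 m = 0.5665 m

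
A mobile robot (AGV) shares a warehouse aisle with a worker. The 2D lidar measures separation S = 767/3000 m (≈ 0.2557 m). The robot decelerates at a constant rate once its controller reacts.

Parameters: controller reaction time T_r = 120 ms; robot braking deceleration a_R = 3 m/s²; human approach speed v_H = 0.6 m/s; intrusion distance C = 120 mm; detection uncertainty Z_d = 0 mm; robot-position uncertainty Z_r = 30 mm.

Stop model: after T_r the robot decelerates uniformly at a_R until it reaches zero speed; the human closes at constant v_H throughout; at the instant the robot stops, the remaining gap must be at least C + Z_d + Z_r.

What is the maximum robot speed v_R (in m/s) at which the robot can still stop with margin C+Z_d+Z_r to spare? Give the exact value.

collect terms ⇒ (1/6)·v_R² + (8/25)·v_R + (-101/3000) = 0
  disc = (8/25)² − 4·(1/6)·(-101/3000) = 2809/22500 ; √disc = 53/150
  v_R = (−(8/25) + 53/150) / (2·(1/6)) = 1/10 m/s
check:
T_s = v_R/a_R = (1/10)/3 = 0.0333 s
robot in T_r: 0.1000·0.1200 = 0.0120 m
robot under decel: 0.1000²/(2·3.0000) = 0.0017 m
human closes 0.6000·0.1533 = 0.0920 m
C+Z_d+Z_r = 0.1200+0.0000+0.0300 = 0.1500 m
sum ≈ 0.0120+0.0017+0.0920+0.1500 ≈ 0.2557 m = S ✓

v_R_max = 1/10 m/s = 0.1000 m/s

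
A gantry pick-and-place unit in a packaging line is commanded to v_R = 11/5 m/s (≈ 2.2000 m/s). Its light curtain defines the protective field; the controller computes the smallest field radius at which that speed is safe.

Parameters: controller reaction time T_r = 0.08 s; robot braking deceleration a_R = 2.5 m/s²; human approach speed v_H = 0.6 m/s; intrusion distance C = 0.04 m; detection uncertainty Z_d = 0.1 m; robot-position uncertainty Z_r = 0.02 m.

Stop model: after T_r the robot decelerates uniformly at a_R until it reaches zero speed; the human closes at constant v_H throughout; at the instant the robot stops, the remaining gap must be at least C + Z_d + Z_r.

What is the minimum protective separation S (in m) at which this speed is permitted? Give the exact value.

S_min = 47/25 m = 1.8800 m

stop time T_s = (11/5)/(5/2) = 0.8800 s
robot in T_r: 2.2000·0.0800 = 0.1760 m
braking distance = 2.2000²/(2·2.5000) = 0.9680 m
person approaches 0.6000·(0.0800+0.8800) = 0.5760 m
C+Z_d+Z_r = 0.0400+0.1000+0.0200 = 0.1600 m
S_min ≈ 0.1760+0.9680+0.5760+0.1600  ⇒  S_min = 47/25 m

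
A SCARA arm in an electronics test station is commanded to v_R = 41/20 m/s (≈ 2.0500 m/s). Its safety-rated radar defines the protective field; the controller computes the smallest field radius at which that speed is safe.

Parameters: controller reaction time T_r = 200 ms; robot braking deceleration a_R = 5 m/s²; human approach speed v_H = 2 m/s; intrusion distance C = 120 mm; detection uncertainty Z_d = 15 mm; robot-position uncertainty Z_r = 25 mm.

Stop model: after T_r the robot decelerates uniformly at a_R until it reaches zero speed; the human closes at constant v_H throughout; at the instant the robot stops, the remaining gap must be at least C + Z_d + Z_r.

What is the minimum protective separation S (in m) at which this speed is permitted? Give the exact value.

T_s = v_R/a_R = (41/20)/5 = 0.4100 s
reaction-phase robot travel = 2.0500·0.2000 = 0.4100 m
robot under decel: 2.0500²/(2·5.0000) = 0.4203 m
person approaches 2.0000·(0.2000+0.4100) = 1.2200 m
C+Z_d+Z_r = 0.1200+0.0150+0.0250 = 0.1600 m
S_min ≈ 0.4100+0.4203+1.2200+0.1600  ⇒  S_min = 8841/4000 m

S_min = 8841/4000 m = 2.2102 m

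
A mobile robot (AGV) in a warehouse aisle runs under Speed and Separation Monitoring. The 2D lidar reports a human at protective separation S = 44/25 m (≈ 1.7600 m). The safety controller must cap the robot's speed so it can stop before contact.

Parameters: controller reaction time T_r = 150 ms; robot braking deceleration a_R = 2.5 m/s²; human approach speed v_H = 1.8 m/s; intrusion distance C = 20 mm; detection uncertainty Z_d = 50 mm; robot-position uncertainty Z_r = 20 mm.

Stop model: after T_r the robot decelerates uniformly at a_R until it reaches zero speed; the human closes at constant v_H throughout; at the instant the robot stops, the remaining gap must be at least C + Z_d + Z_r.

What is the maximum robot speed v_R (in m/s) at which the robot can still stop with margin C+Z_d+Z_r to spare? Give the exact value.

at the boundary: (1/5)·v² + (87/100)·v + (-7/5) = 0
  disc = (87/100)² − 4·(1/5)·(-7/5) = 18769/10000 ; √disc = 137/100
  v_R = (−(87/100) + 137/100) / (2·(1/5)) = 5/4 m/s
check:
braking lasts T_s = (5/4)/(5/2) = 0.5000 s
reaction-phase robot travel = 1.2500·0.1500 = 0.1875 m
robot under decel: 1.2500²/(2·2.5000) = 0.3125 m
human closes 1.8000·0.6500 = 1.1700 m
residual clearance needed = 0.0200+0.0500+0.0200 = 0.0900 m
sum ≈ 0.1875+0.3125+1.1700+0.0900 ≈ 1.7600 m = S ✓

v_R_max = 5/4 m/s = 1.2500 m/s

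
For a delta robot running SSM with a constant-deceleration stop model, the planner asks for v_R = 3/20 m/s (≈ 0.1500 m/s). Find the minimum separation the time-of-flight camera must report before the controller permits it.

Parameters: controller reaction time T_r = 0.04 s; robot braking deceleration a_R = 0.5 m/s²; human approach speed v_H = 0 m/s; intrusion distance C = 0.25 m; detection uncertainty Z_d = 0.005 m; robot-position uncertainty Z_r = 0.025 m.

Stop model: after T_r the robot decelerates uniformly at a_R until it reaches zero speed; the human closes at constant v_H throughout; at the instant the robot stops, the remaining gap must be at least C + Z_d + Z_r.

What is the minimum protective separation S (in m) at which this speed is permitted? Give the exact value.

braking lasts T_s = (3/20)/(1/2) = 0.3000 s
robot covers v_R·T_r = 0.1500·0.0400 = 0.0060 m before braking
robot covers 0.1500·0.3000 − ½·0.5000·0.3000² = 0.0225 m while stopping
person approaches 0.0000·(0.0400+0.3000) = 0.0000 m
C+Z_d+Z_r = 0.2500+0.0050+0.0250 = 0.2800 m
S_min ≈ 0.0060+0.0225+0.0000+0.2800  ⇒  S_min = 617/2000 m

S_min = 617/2000 m = 0.3085 m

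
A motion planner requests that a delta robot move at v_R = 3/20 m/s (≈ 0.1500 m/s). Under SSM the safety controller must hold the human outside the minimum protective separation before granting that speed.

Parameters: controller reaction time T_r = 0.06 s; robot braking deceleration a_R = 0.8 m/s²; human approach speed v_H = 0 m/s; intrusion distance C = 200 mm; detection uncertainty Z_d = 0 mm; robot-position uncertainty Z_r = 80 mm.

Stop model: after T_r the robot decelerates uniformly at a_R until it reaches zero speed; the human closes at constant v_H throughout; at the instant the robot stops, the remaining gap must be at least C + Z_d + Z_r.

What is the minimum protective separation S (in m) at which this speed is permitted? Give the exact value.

S_min = 4849/16000 m = 0.3031 m

stop time T_s = (3/20)/(4/5) = 0.1875 s
robot covers v_R·T_r = 0.1500·0.0600 = 0.0090 m before braking
robot under decel: 0.1500²/(2·0.8000) = 0.0141 m
human closes 0.0000·0.2475 = 0.0000 m
C+Z_d+Z_r = 0.2000+0.0000+0.0800 = 0.2800 m
S_min ≈ 0.0090+0.0141+0.0000+0.2800  ⇒  S_min = 4849/16000 m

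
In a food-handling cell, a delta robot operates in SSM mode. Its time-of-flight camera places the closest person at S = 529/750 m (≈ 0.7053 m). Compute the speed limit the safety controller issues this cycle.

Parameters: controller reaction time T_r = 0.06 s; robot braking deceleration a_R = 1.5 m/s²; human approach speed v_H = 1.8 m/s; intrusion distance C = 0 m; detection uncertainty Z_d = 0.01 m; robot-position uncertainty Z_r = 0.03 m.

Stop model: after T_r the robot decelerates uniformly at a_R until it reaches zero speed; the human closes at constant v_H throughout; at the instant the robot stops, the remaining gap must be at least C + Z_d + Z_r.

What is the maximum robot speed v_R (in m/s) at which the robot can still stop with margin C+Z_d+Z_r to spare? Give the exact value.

collect terms ⇒ (1/3)·v_R² + (63/50)·v_R + (-209/375) = 0
  disc = (63/50)² − 4·(1/3)·(-209/375) = 52441/22500 ; √disc = 229/150
  v_R = (−(63/50) + 229/150) / (2·(1/3)) = 2/5 m/s
check:
braking lasts T_s = (2/5)/(3/2) = 0.2667 s
robot in T_r: 0.4000·0.0600 = 0.0240 m
robot under decel: 0.4000²/(2·1.5000) = 0.0533 m
person approaches 1.8000·(0.0600+0.2667) = 0.5880 m
residual clearance needed = 0.0000+0.0100+0.0300 = 0.0400 m
sum ≈ 0.0240+0.0533+0.5880+0.0400 ≈ 0.7053 m = S ✓

v_R_max = 2/5 m/s = 0.4000 m/s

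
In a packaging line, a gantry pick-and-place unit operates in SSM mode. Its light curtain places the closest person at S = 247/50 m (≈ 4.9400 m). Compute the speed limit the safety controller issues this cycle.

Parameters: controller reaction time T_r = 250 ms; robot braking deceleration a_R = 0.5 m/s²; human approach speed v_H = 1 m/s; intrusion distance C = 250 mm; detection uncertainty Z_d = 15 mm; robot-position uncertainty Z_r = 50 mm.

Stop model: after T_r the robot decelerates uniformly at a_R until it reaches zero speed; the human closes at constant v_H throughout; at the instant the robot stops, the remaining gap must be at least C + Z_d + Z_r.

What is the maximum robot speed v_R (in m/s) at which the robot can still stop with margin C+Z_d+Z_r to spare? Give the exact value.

v_R_max = 5/4 m/s = 1.2500 m/s

at the boundary: (1)·v² + (9/4)·v + (-35/8) = 0
  disc = (9/4)² − 4·(1)·(-35/8) = 361/16 ; √disc = 19/4
  v_R = (−(9/4) + 19/4) / (2·(1)) = 5/4 m/s
check:
braking lasts T_s = (5/4)/(1/2) = 2.5000 s
robot covers v_R·T_r = 1.2500·0.2500 = 0.3125 m before braking
robot covers 1.2500·2.5000 − ½·0.5000·2.5000² = 1.5625 m while stopping
human over T_r+T_s: 1.0000·(0.2500+2.5000) = 2.7500 m
C+Z_d+Z_r = 0.2500+0.0150+0.0500 = 0.3150 m
sum ≈ 0.3125+1.5625+2.7500+0.3150 ≈ 4.9400 m = S ✓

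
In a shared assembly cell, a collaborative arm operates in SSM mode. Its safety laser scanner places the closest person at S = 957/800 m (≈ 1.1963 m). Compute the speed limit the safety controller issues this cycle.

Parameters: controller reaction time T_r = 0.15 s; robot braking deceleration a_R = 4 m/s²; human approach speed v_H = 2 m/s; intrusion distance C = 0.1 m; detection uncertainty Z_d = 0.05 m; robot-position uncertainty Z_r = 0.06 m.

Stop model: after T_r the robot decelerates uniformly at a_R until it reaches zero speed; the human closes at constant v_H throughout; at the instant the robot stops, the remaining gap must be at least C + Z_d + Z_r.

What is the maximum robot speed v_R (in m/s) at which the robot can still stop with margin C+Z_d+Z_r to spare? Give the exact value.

v_R_max = 9/10 m/s = 0.9000 m/s

quadratic (1/8)·v² + (13/20)·v + (-549/800) = 0
  disc = (13/20)² − 4·(1/8)·(-549/800) = 49/64 ; √disc = 7/8
  v_R = (−(13/20) + 7/8) / (2·(1/8)) = 9/10 m/s
check:
braking lasts T_s = (9/10)/4 = 0.2250 s
reaction-phase robot travel = 0.9000·0.1500 = 0.1350 m
robot under decel: 0.9000²/(2·4.0000) = 0.1013 m
person approaches 2.0000·(0.1500+0.2250) = 0.7500 m
margins: 0.1000+0.0500+0.0600 = 0.2100 m
sum ≈ 0.1350+0.1013+0.7500+0.2100 ≈ 1.1963 m = S ✓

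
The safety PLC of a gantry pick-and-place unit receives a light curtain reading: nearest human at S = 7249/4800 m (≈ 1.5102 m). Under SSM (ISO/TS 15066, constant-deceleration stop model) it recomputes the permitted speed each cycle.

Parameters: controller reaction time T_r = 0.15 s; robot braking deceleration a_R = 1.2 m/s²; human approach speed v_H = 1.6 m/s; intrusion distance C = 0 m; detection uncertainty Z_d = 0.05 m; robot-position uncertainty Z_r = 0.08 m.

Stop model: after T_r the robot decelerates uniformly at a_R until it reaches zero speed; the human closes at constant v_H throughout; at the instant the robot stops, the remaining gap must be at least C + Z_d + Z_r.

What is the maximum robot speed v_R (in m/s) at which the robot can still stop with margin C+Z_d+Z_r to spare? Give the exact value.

at the boundary: (5/12)·v² + (89/60)·v + (-5473/4800) = 0
  disc = (89/60)² − 4·(5/12)·(-5473/4800) = 6561/1600 ; √disc = 81/40
  v_R = (−(89/60) + 81/40) / (2·(5/12)) = 13/20 m/s
check:
braking lasts T_s = (13/20)/(6/5) = 0.5417 s
robot covers v_R·T_r = 0.6500·0.1500 = 0.0975 m before braking
robot under decel: 0.6500²/(2·1.2000) = 0.1760 m
person approaches 1.6000·(0.1500+0.5417) = 1.1067 m
residual clearance needed = 0.0000+0.0500+0.0800 = 0.1300 m
sum ≈ 0.0975+0.1760+1.1067+0.1300 ≈ 1.5102 m = S ✓

v_R_max = 13/20 m/s = 0.6500 m/s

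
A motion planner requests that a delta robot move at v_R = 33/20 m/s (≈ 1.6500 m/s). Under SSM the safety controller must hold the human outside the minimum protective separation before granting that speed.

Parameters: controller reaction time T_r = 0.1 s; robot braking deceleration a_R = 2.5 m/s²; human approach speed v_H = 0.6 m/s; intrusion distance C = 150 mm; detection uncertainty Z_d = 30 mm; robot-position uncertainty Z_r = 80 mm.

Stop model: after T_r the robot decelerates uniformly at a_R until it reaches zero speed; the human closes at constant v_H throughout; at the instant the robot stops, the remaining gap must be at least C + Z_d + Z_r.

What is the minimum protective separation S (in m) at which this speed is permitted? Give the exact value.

S_min = 2851/2000 m = 1.4255 m

T_s = v_R/a_R = (33/20)/(5/2) = 0.6600 s
reaction-phase robot travel = 1.6500·0.1000 = 0.1650 m
braking distance = 1.6500²/(2·2.5000) = 0.5445 m
person approaches 0.6000·(0.1000+0.6600) = 0.4560 m
margins: 0.1500+0.0300+0.0800 = 0.2600 m
S_min ≈ 0.1650+0.5445+0.4560+0.2600  ⇒  S_min = 2851/2000 m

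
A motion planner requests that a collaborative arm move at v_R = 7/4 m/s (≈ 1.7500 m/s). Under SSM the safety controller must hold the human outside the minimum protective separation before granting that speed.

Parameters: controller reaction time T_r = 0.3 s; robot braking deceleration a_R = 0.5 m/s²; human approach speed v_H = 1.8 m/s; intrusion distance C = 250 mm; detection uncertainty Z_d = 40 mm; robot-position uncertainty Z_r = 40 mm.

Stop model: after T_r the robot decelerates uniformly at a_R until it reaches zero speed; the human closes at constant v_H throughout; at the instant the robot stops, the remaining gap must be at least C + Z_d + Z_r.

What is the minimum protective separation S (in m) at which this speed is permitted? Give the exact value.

T_s = v_R/a_R = (7/4)/(1/2) = 3.5000 s
reaction-phase robot travel = 1.7500·0.3000 = 0.5250 m
robot covers 1.7500·3.5000 − ½·0.5000·3.5000² = 3.0625 m while stopping
human closes 1.8000·3.8000 = 6.8400 m
residual clearance needed = 0.2500+0.0400+0.0400 = 0.3300 m
S_min ≈ 0.5250+3.0625+6.8400+0.3300  ⇒  S_min = 4303/400 m

S_min = 4303/400 m = 10.7575 m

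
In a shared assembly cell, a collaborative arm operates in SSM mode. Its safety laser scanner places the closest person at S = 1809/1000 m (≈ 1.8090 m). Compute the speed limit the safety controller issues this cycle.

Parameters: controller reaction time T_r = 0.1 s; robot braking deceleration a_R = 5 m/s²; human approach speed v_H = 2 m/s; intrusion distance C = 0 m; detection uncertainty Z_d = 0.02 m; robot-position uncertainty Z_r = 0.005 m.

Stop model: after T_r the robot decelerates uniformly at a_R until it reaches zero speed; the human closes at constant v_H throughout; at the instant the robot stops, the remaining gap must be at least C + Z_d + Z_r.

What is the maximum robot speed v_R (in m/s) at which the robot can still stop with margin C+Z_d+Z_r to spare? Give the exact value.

v_R_max = 11/5 m/s = 2.2000 m/s

quadratic (1/10)·v² + (1/2)·v + (-198/125) = 0
  disc = (1/2)² − 4·(1/10)·(-198/125) = 2209/2500 ; √disc = 47/50
  v_R = (−(1/2) + 47/50) / (2·(1/10)) = 11/5 m/s
check:
braking lasts T_s = (11/5)/5 = 0.4400 s
robot in T_r: 2.2000·0.1000 = 0.2200 m
robot covers 2.2000·0.4400 − ½·5.0000·0.4400² = 0.4840 m while stopping
human closes 2.0000·0.5400 = 1.0800 m
margins: 0.0000+0.0200+0.0050 = 0.0250 m
sum ≈ 0.2200+0.4840+1.0800+0.0250 ≈ 1.8090 m = S ✓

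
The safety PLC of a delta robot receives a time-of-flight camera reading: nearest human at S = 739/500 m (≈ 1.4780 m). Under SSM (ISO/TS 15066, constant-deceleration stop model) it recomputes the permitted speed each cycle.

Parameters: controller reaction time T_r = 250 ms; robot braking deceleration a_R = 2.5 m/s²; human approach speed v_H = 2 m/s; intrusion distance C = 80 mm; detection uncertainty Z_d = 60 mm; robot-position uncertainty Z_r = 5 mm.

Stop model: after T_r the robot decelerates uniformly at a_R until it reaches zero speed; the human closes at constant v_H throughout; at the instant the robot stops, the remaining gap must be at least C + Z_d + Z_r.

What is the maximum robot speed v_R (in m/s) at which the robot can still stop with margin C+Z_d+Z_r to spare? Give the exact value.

v_R_max = 7/10 m/s = 0.7000 m/s

collect terms ⇒ (1/5)·v_R² + (21/20)·v_R + (-833/1000) = 0
  disc = (21/20)² − 4·(1/5)·(-833/1000) = 17689/10000 ; √disc = 133/100
  v_R = (−(21/20) + 133/100) / (2·(1/5)) = 7/10 m/s
check:
T_s = v_R/a_R = (7/10)/(5/2) = 0.2800 s
robot covers v_R·T_r = 0.7000·0.2500 = 0.1750 m before braking
robot covers 0.7000·0.2800 − ½·2.5000·0.2800² = 0.0980 m while stopping
human closes 2.0000·0.5300 = 1.0600 m
C+Z_d+Z_r = 0.0800+0.0600+0.0050 = 0.1450 m
sum ≈ 0.1750+0.0980+1.0600+0.1450 ≈ 1.4780 m = S ✓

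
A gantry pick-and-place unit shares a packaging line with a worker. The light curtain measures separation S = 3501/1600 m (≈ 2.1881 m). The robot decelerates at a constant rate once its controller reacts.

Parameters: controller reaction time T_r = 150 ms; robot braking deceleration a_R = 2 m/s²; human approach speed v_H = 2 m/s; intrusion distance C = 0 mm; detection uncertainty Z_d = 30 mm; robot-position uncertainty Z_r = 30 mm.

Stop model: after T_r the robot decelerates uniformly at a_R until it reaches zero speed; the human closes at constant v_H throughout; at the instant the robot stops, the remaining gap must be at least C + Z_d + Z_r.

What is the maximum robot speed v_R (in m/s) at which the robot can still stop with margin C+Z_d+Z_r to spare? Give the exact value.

at the boundary: (1/4)·v² + (23/20)·v + (-117/64) = 0
  disc = (23/20)² − 4·(1/4)·(-117/64) = 5041/1600 ; √disc = 71/40
  v_R = (−(23/20) + 71/40) / (2·(1/4)) = 5/4 m/s
check:
stop time T_s = (5/4)/2 = 0.6250 s
robot covers v_R·T_r = 1.2500·0.1500 = 0.1875 m before braking
robot covers 1.2500·0.6250 − ½·2.0000·0.6250² = 0.3906 m while stopping
person approaches 2.0000·(0.1500+0.6250) = 1.5500 m
C+Z_d+Z_r = 0.0000+0.0300+0.0300 = 0.0600 m
sum ≈ 0.1875+0.3906+1.5500+0.0600 ≈ 2.1881 m = S ✓

v_R_max = 5/4 m/s = 1.2500 m/s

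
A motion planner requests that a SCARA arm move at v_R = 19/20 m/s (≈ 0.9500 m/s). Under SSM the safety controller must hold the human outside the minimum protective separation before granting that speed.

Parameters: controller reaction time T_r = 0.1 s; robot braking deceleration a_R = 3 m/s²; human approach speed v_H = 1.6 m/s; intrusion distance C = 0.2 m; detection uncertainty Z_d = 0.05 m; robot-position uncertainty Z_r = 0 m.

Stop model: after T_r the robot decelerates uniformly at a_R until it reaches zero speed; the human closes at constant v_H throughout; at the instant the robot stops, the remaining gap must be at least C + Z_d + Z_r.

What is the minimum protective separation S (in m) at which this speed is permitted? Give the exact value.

stop time T_s = (19/20)/3 = 0.3167 s
robot covers v_R·T_r = 0.9500·0.1000 = 0.0950 m before braking
robot covers 0.9500·0.3167 − ½·3.0000·0.3167² = 0.1504 m while stopping
person approaches 1.6000·(0.1000+0.3167) = 0.6667 m
residual clearance needed = 0.2000+0.0500+0.0000 = 0.2500 m
S_min ≈ 0.0950+0.1504+0.6667+0.2500  ⇒  S_min = 2789/2400 m

S_min = 2789/2400 m = 1.1621 m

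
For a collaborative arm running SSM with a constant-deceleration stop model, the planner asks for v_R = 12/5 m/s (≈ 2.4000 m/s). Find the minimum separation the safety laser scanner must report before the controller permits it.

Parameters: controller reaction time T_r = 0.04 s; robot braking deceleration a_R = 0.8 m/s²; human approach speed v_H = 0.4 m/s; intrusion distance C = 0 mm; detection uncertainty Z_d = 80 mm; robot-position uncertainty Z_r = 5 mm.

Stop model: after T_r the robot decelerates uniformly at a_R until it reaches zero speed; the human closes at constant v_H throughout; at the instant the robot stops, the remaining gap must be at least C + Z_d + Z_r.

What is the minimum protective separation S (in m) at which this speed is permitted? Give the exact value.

S_min = 4997/1000 m = 4.9970 m

stop time T_s = (12/5)/(4/5) = 3.0000 s
reaction-phase robot travel = 2.4000·0.0400 = 0.0960 m
robot under decel: 2.4000²/(2·0.8000) = 3.6000 m
human over T_r+T_s: 0.4000·(0.0400+3.0000) = 1.2160 m
C+Z_d+Z_r = 0.0000+0.0800+0.0050 = 0.0850 m
S_min ≈ 0.0960+3.6000+1.2160+0.0850  ⇒  S_min = 4997/1000 m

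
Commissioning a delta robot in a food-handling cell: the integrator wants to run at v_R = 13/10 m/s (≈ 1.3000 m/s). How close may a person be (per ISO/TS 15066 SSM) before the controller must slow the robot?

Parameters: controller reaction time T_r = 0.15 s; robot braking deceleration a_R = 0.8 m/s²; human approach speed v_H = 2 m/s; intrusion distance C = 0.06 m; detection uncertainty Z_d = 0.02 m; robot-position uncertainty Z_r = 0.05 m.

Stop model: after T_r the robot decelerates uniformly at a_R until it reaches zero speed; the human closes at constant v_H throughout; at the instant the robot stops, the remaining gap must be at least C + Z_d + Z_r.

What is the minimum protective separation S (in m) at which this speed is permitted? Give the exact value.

S_min = 789/160 m = 4.9313 m

stop time T_s = (13/10)/(4/5) = 1.6250 s
robot covers v_R·T_r = 1.3000·0.1500 = 0.1950 m before braking
braking distance = 1.3000²/(2·0.8000) = 1.0562 m
human over T_r+T_s: 2.0000·(0.1500+1.6250) = 3.5500 m
C+Z_d+Z_r = 0.0600+0.0200+0.0500 = 0.1300 m
S_min ≈ 0.1950+1.0562+3.5500+0.1300  ⇒  S_min = 789/160 m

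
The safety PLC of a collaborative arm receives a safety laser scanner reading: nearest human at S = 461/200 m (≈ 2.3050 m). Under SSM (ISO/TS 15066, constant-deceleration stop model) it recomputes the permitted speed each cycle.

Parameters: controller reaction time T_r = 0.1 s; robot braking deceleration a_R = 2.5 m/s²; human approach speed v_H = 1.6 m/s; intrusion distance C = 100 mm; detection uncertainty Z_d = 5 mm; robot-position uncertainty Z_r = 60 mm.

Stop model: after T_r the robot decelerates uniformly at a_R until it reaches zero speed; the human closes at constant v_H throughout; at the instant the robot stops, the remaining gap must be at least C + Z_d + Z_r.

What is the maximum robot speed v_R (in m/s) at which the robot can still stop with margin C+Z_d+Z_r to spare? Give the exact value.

v_R_max = 9/5 m/s = 1.8000 m/s

collect terms ⇒ (1/5)·v_R² + (37/50)·v_R + (-99/50) = 0
  disc = (37/50)² − 4·(1/5)·(-99/50) = 5329/2500 ; √disc = 73/50
  v_R = (−(37/50) + 73/50) / (2·(1/5)) = 9/5 m/s
check:
T_s = v_R/a_R = (9/5)/(5/2) = 0.7200 s
robot covers v_R·T_r = 1.8000·0.1000 = 0.1800 m before braking
braking distance = 1.8000²/(2·2.5000) = 0.6480 m
person approaches 1.6000·(0.1000+0.7200) = 1.3120 m
residual clearance needed = 0.1000+0.0050+0.0600 = 0.1650 m
sum ≈ 0.1800+0.6480+1.3120+0.1650 ≈ 2.3050 m = S ✓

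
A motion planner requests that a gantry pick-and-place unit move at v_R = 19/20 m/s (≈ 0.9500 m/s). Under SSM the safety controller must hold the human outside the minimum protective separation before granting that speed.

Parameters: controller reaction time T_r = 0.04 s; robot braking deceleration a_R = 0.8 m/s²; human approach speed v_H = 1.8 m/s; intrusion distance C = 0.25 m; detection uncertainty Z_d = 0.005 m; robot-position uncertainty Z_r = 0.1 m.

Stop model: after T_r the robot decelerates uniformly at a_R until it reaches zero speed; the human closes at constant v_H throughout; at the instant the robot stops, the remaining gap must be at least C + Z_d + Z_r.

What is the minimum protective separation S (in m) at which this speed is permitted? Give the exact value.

stop time T_s = (19/20)/(4/5) = 1.1875 s
robot covers v_R·T_r = 0.9500·0.0400 = 0.0380 m before braking
braking distance = 0.9500²/(2·0.8000) = 0.5641 m
human closes 1.8000·1.2275 = 2.2095 m
residual clearance needed = 0.2500+0.0050+0.1000 = 0.3550 m
S_min ≈ 0.0380+0.5641+2.2095+0.3550  ⇒  S_min = 10133/3200 m

S_min = 10133/3200 m = 3.1666 m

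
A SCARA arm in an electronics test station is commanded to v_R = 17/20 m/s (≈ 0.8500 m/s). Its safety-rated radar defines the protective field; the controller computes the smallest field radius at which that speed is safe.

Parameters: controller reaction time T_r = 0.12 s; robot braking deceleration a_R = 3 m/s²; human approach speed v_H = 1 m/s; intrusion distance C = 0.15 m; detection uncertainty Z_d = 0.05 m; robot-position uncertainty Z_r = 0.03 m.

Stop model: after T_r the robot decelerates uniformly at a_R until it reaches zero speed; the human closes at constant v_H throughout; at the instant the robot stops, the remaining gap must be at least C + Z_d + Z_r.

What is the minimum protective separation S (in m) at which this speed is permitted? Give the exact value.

stop time T_s = (17/20)/3 = 0.2833 s
reaction-phase robot travel = 0.8500·0.1200 = 0.1020 m
braking distance = 0.8500²/(2·3.0000) = 0.1204 m
human closes 1.0000·0.4033 = 0.4033 m
C+Z_d+Z_r = 0.1500+0.0500+0.0300 = 0.2300 m
S_min ≈ 0.1020+0.1204+0.4033+0.2300  ⇒  S_min = 3423/4000 m

S_min = 3423/4000 m = 0.8558 m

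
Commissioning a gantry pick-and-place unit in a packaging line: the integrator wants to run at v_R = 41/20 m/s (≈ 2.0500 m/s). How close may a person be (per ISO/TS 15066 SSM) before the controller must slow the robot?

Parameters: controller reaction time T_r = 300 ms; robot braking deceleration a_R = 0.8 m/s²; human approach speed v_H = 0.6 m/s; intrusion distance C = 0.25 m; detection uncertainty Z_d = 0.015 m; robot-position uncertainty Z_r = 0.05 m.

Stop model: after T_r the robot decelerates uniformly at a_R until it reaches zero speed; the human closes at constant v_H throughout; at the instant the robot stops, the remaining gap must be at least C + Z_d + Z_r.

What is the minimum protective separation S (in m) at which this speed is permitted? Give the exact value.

stop time T_s = (41/20)/(4/5) = 2.5625 s
reaction-phase robot travel = 2.0500·0.3000 = 0.6150 m
robot covers 2.0500·2.5625 − ½·0.8000·2.5625² = 2.6266 m while stopping
human over T_r+T_s: 0.6000·(0.3000+2.5625) = 1.7175 m
C+Z_d+Z_r = 0.2500+0.0150+0.0500 = 0.3150 m
S_min ≈ 0.6150+2.6266+1.7175+0.3150  ⇒  S_min = 16877/3200 m

S_min = 16877/3200 m = 5.2741 m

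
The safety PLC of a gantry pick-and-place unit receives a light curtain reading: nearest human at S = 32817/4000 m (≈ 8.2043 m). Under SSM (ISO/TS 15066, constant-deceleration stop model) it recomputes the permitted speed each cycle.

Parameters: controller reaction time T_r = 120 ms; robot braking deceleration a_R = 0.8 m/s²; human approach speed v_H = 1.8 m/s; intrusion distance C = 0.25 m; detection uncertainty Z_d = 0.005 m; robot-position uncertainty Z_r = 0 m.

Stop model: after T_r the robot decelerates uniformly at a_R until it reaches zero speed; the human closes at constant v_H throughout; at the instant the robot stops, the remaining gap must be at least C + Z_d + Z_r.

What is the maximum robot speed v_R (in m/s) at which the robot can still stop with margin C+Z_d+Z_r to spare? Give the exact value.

v_R_max = 21/10 m/s = 2.1000 m/s

at the boundary: (5/8)·v² + (237/100)·v + (-30933/4000) = 0
  disc = (237/100)² − 4·(5/8)·(-30933/4000) = 998001/40000 ; √disc = 999/200
  v_R = (−(237/100) + 999/200) / (2·(5/8)) = 21/10 m/s
check:
T_s = v_R/a_R = (21/10)/(4/5) = 2.6250 s
robot covers v_R·T_r = 2.1000·0.1200 = 0.2520 m before braking
robot covers 2.1000·2.6250 − ½·0.8000·2.6250² = 2.7563 m while stopping
human over T_r+T_s: 1.8000·(0.1200+2.6250) = 4.9410 m
margins: 0.2500+0.0050+0.0000 = 0.2550 m
sum ≈ 0.2520+2.7563+4.9410+0.2550 ≈ 8.2043 m = S ✓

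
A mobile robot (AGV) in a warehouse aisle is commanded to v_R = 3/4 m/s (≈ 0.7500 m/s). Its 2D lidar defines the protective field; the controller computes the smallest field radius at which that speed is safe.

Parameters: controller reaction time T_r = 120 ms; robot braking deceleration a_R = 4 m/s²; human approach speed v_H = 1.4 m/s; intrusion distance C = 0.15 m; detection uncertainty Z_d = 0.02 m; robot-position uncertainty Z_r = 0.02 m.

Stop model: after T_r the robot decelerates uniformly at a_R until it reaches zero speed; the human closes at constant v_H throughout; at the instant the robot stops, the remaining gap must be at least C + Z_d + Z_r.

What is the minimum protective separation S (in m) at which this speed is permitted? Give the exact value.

stop time T_s = (3/4)/4 = 0.1875 s
robot in T_r: 0.7500·0.1200 = 0.0900 m
robot under decel: 0.7500²/(2·4.0000) = 0.0703 m
human closes 1.4000·0.3075 = 0.4305 m
C+Z_d+Z_r = 0.1500+0.0200+0.0200 = 0.1900 m
S_min ≈ 0.0900+0.0703+0.4305+0.1900  ⇒  S_min = 12493/16000 m

S_min = 12493/16000 m = 0.7808 m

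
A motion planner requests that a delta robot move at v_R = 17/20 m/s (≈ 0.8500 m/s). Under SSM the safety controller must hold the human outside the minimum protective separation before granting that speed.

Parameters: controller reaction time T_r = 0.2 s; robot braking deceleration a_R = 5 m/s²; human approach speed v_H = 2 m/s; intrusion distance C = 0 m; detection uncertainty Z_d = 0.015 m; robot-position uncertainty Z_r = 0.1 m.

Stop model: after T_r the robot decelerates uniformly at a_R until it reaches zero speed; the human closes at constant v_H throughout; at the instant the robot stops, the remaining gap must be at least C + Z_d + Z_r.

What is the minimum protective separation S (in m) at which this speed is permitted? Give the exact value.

S_min = 4389/4000 m = 1.0973 m

T_s = v_R/a_R = (17/20)/5 = 0.1700 s
robot covers v_R·T_r = 0.8500·0.2000 = 0.1700 m before braking
robot under decel: 0.8500²/(2·5.0000) = 0.0722 m
human closes 2.0000·0.3700 = 0.7400 m
margins: 0.0000+0.0150+0.1000 = 0.1150 m
S_min ≈ 0.1700+0.0722+0.7400+0.1150  ⇒  S_min = 4389/4000 m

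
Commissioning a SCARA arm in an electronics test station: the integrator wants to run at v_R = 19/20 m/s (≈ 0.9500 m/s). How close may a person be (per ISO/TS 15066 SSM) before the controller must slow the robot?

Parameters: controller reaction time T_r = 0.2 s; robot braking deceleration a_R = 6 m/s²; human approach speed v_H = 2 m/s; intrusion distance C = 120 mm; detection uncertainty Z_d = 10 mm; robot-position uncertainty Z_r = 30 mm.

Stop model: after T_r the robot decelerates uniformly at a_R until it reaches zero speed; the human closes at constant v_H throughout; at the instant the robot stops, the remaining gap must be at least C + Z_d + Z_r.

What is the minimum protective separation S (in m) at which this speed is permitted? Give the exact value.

S_min = 1827/1600 m = 1.1419 m

T_s = v_R/a_R = (19/20)/6 = 0.1583 s
robot covers v_R·T_r = 0.9500·0.2000 = 0.1900 m before braking
braking distance = 0.9500²/(2·6.0000) = 0.0752 m
person approaches 2.0000·(0.2000+0.1583) = 0.7167 m
residual clearance needed = 0.1200+0.0100+0.0300 = 0.1600 m
S_min ≈ 0.1900+0.0752+0.7167+0.1600  ⇒  S_min = 1827/1600 m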